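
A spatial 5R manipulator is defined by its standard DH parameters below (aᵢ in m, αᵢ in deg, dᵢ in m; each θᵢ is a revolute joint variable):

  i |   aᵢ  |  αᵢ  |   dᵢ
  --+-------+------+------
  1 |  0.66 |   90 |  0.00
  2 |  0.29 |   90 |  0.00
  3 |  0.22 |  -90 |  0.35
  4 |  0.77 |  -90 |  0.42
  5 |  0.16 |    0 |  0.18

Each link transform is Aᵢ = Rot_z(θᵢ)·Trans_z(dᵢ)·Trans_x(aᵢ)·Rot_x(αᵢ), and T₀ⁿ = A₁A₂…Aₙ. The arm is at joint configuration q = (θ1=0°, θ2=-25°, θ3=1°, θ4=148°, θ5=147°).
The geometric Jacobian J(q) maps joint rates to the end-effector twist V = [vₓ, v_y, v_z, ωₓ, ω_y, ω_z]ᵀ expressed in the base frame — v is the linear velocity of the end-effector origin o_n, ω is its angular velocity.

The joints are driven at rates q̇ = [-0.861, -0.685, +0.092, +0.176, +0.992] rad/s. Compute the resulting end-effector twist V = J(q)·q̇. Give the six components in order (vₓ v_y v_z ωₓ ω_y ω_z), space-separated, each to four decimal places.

o_n = [0.4718, -0.3256, -0.0951]
J₁: ẑ×o_n = [0.3256, 0.4718, -0.0000], ω = ẑ
J2: z=[0.0000, -1.0000, 0.0000] o=[0.6600, 0.0000, 0.0000] → [0.0951, -0.0000, -0.1882, 0.0000, -1.0000, 0.0000]
J3: z=[-0.4226, -0.0000, -0.9063] o=[0.9228, -0.0000, -0.1226] → [-0.2951, 0.4203, 0.1376, -0.4226, -0.0000, -0.9063]
J4: z=[-0.0158, -0.9998, 0.0074] o=[0.9743, -0.0038, -0.5327] → [-0.4352, 0.0032, -0.4973, -0.0158, -0.9998, 0.0074]
J5: z=[-0.8386, 0.0092, -0.5447] o=[0.5483, -0.4124, 0.1161] → [0.0453, -0.1355, -0.0721, -0.8386, 0.0092, -0.5447]
V = J·q̇ = [-0.4042, -0.5014, -0.0175, -0.8736, 0.5182, -1.4834]

-0.4042 -0.5014 -0.0175 -0.8736 0.5182 -1.4834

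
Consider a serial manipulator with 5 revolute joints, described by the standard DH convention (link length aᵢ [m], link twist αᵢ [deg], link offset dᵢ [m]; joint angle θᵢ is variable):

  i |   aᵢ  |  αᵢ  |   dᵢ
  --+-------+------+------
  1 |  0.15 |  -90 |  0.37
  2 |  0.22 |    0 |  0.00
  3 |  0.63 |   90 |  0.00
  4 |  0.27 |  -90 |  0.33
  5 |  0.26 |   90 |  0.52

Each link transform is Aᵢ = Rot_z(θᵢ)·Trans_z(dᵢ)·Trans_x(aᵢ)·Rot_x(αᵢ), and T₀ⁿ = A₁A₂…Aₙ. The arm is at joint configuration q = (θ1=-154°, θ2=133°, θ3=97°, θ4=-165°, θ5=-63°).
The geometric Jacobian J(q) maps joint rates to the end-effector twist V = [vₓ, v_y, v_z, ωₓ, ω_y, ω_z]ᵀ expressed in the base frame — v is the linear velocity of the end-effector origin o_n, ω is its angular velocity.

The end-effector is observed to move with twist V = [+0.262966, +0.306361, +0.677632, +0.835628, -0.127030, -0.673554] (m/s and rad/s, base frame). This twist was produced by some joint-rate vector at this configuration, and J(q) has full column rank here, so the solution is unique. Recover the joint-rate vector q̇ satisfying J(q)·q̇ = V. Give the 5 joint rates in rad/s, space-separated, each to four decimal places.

-0.0850 -0.4110 0.8770 0.9110 -0.0150

o_n = [0.3477, 0.8402, 0.1467]
J₁: ẑ×o_n = [-0.8402, 0.3477, 0.0000], ω = ẑ
J2: z=[0.4384, -0.8988, 0.0000] o=[-0.1348, -0.0658, 0.3700] → [0.2007, 0.0979, 0.8308, 0.4384, -0.8988, 0.0000]
J3: z=[0.4384, -0.8988, 0.0000] o=[0.0000, 0.0000, 0.2091] → [0.0561, 0.0274, 0.6808, 0.4384, -0.8988, 0.0000]
J4: z=[0.6885, 0.3358, -0.6428] o=[0.3640, 0.1775, 0.6917] → [0.2429, 0.3857, 0.4617, 0.6885, 0.3358, -0.6428]
J5: z=[-0.2739, 0.9411, 0.1983] o=[0.4099, 0.2777, 0.2798] → [-0.2368, -0.0488, -0.0955, -0.2739, 0.9411, 0.1983]
q̇ = J⁺·V = [-0.0850, -0.4110, 0.8770, 0.9110, -0.0150]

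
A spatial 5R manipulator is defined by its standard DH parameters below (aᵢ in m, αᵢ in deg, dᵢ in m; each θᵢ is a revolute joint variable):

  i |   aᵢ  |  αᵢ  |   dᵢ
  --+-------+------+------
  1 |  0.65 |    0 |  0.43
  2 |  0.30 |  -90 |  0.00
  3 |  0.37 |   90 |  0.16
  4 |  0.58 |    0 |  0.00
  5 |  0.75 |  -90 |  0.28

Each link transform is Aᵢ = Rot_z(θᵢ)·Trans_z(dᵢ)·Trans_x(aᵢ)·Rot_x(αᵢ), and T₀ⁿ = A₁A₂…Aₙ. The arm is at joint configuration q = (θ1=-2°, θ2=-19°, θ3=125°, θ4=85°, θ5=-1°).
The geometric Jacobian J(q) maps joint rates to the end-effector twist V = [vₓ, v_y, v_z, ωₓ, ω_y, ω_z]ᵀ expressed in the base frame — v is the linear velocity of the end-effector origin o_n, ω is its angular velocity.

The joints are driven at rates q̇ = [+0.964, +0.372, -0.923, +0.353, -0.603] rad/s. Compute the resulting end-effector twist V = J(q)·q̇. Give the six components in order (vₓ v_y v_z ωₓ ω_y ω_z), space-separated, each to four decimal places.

-1.2129 1.4463 -0.0381 -0.5220 -0.7883 1.4794

o_n = [1.4083, 1.2753, -0.1393]
J₁: ẑ×o_n = [-1.2753, 1.4083, 0.0000], ω = ẑ
J2: z=[0.0000, 0.0000, 1.0000] o=[0.6496, -0.0227, 0.4300] → [-1.2980, 0.7587, 0.0000, 0.0000, 0.0000, 1.0000]
J3: z=[0.3584, 0.9336, 0.0000] o=[0.9297, -0.1302, 0.4300] → [-0.5315, 0.2040, 0.0568, 0.3584, 0.9336, 0.0000]
J4: z=[0.7647, -0.2936, -0.5736] o=[0.7889, 0.0952, 0.1269] → [0.7550, -0.1517, 1.0843, 0.7647, -0.2936, -0.5736]
J5: z=[0.7647, -0.2936, -0.5736] o=[0.9689, 0.6450, 0.0855] → [0.4275, -0.0801, 0.6110, 0.7647, -0.2936, -0.5736]
V = J·q̇ = [-1.2129, 1.4463, -0.0381, -0.5220, -0.7883, 1.4794]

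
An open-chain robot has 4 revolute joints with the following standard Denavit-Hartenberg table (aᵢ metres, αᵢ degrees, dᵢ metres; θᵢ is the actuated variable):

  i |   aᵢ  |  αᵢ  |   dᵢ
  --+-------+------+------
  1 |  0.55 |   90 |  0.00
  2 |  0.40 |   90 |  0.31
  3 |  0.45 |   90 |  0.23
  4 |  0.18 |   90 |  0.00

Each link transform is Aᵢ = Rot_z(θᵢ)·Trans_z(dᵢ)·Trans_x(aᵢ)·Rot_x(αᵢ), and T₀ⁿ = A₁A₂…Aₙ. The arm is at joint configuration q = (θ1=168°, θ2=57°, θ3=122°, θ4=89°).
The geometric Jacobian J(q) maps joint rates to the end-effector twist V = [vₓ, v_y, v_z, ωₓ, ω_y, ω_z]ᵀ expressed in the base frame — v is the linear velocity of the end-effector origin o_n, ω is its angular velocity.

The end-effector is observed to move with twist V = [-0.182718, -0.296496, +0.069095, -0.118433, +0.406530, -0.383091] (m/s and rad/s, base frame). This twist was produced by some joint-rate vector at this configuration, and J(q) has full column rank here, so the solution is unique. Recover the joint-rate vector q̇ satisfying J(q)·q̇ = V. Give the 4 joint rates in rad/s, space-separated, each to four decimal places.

o_n = [-0.8151, 0.8831, -0.0892]
J₁: ẑ×o_n = [-0.8831, -0.8151, 0.0000], ω = ẑ
J2: z=[0.2079, 0.9781, 0.0000] o=[-0.5380, 0.1144, 0.0000] → [-0.0873, 0.0185, 0.4309, 0.2079, 0.9781, 0.0000]
J3: z=[-0.8203, 0.1744, -0.5446] o=[-0.6866, 0.4629, 0.3355] → [0.1548, -0.2784, -0.3223, -0.8203, 0.1744, -0.5446]
J4: z=[-0.3416, 0.6144, 0.7112] o=[-0.6689, 0.8493, 0.0102] → [-0.0851, -0.1379, 0.0783, -0.3416, 0.6144, 0.7112]
q̇ = J⁺·V = [0.2870, 0.6560, 0.5330, -0.5340]

0.2870 0.6560 0.5330 -0.5340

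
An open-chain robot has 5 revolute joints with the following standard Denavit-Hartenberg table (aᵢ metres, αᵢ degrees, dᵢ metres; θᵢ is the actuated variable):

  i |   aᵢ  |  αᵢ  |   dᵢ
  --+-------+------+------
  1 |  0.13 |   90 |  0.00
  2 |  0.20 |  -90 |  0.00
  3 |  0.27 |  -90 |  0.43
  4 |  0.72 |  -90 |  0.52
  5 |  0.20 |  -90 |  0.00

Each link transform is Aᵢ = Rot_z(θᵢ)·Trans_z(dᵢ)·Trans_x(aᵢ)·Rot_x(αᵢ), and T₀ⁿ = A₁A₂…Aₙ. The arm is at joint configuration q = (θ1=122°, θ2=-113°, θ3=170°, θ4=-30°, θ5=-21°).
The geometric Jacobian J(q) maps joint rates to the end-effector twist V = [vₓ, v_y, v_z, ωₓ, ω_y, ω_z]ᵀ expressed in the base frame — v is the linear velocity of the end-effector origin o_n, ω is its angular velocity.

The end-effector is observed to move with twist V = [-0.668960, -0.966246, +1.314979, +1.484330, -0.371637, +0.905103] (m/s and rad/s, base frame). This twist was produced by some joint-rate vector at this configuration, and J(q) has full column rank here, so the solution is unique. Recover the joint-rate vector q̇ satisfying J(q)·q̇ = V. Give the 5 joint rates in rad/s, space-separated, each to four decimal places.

-0.0380 0.4140 -0.8310 0.7140 0.6370

o_n = [-0.3561, 1.3236, 0.5219]
J₁: ẑ×o_n = [-1.3236, -0.3561, 0.0000], ω = ẑ
J2: z=[0.8480, 0.5299, 0.0000] o=[-0.0689, 0.1102, 0.0000] → [0.2766, -0.4426, 1.1812, 0.8480, 0.5299, 0.0000]
J3: z=[-0.4878, 0.7806, -0.3907] o=[-0.0275, 0.0440, -0.1841] → [1.0511, 0.4728, -0.3677, -0.4878, 0.7806, -0.3907]
J4: z=[0.7992, 0.5794, 0.1598] o=[-0.3320, 0.4429, -0.1074] → [0.2238, -0.5068, 0.7178, 0.7992, 0.5794, 0.1598]
J5: z=[0.2469, -0.5589, 0.7916] o=[-0.3110, 1.1713, 0.4004] → [-0.1885, -0.0657, 0.0124, 0.2469, -0.5589, 0.7916]
q̇ = J⁺·V = [-0.0380, 0.4140, -0.8310, 0.7140, 0.6370]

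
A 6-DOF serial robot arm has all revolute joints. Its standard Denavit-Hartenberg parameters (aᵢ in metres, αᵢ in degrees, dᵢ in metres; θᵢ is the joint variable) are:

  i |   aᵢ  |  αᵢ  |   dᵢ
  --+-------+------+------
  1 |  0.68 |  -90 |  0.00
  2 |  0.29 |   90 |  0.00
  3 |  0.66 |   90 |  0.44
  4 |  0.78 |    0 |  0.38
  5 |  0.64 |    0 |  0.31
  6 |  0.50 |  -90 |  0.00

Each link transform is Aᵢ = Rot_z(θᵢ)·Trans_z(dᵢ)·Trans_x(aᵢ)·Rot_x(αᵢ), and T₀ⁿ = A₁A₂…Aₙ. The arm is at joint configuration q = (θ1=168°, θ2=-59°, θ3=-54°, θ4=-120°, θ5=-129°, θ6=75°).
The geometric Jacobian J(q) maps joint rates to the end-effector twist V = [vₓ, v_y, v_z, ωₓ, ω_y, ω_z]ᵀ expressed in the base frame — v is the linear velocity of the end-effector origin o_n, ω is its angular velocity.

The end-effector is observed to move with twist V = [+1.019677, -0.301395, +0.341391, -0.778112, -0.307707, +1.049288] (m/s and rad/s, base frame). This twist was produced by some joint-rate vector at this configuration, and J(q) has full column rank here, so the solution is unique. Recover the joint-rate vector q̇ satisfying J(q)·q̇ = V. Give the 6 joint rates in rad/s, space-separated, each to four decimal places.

o_n = [-0.1276, 0.0641, -0.3004]
J₁: ẑ×o_n = [-0.0641, -0.1276, 0.0000], ω = ẑ
J2: z=[-0.2079, -0.9781, 0.0000] o=[-0.6651, 0.1414, 0.0000] → [0.2939, -0.0625, 0.5419, -0.2079, -0.9781, 0.0000]
J3: z=[0.8384, -0.1782, 0.5150] o=[-0.8112, 0.1724, 0.2486] → [0.1536, 0.8124, 0.0310, 0.8384, -0.1782, 0.5150]
J4: z=[0.5298, 0.4883, -0.6935] o=[-0.5267, 0.6578, 0.8077] → [-0.9529, 0.3103, -0.5095, 0.5298, 0.4883, -0.6935]
J5: z=[0.5298, 0.4883, -0.6935] o=[-0.8419, 0.6306, -0.0002] → [-0.5395, -0.3363, -0.6489, 0.5298, 0.4883, -0.6935]
J6: z=[0.5298, 0.4883, -0.6935] o=[-0.1474, 0.4796, -0.0230] → [-0.4236, 0.1333, -0.2298, 0.5298, 0.4883, -0.6935]
q̇ = J⁺·V = [-0.1420, -0.5400, 0.0160, -0.8350, -0.0190, -0.8520]

-0.1420 -0.5400 0.0160 -0.8350 -0.0190 -0.8520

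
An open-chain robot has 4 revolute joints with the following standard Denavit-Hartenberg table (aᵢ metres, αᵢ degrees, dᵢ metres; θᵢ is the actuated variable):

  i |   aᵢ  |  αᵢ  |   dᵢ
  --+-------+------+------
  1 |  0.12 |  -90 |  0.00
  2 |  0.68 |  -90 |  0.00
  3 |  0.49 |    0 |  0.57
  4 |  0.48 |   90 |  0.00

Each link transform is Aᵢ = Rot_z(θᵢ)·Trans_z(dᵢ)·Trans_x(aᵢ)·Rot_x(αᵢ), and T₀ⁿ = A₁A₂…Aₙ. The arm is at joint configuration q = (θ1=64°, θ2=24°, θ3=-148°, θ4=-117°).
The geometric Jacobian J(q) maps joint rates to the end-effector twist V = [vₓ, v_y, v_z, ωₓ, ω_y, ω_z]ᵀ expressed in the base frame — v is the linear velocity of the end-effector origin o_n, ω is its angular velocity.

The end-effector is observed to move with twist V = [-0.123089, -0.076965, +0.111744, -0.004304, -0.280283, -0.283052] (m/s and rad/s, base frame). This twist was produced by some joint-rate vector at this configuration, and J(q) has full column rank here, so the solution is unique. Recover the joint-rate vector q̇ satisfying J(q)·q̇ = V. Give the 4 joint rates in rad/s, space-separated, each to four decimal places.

0.2870 -0.1190 0.0590 0.5650

o_n = [0.2365, -0.0135, -0.6113]
J₁: ẑ×o_n = [0.0135, 0.2365, -0.0000], ω = ẑ
J2: z=[-0.8988, 0.4384, 0.0000] o=[0.0526, 0.1079, 0.0000] → [-0.2680, -0.5494, 0.0285, -0.8988, 0.4384, 0.0000]
J3: z=[-0.1783, -0.3656, -0.9135] o=[0.3249, 0.6662, -0.2766] → [-0.4986, 0.0211, 0.0889, -0.1783, -0.3656, -0.9135]
J4: z=[-0.1783, -0.3656, -0.9135] o=[-0.1765, 0.2304, -0.6283] → [-0.2291, -0.3743, 0.1945, -0.1783, -0.3656, -0.9135]
q̇ = J⁺·V = [0.2870, -0.1190, 0.0590, 0.5650]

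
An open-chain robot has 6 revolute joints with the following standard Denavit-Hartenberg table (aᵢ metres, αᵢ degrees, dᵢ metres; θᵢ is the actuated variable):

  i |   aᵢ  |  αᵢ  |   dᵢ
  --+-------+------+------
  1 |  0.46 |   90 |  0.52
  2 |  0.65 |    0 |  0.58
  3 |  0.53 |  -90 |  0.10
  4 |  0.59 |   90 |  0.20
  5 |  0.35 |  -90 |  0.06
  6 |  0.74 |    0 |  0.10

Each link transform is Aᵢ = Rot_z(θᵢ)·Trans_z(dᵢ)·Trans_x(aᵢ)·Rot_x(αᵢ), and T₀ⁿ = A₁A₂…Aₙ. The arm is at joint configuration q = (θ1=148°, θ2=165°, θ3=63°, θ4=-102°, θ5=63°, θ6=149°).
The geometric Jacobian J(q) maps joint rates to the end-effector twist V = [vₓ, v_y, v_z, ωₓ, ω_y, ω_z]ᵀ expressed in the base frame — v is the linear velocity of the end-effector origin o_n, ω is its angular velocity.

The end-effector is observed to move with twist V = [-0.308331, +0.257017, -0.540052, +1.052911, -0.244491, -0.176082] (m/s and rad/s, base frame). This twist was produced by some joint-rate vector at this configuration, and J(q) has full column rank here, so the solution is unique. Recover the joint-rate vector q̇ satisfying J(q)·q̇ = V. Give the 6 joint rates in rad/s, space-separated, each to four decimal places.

0.1710 0.7010 -0.5980 -0.5040 -0.9730 -0.0520

o_n = [1.1709, 0.5778, 0.1237]
J₁: ẑ×o_n = [-0.5778, 1.1709, 0.0000], ω = ẑ
J2: z=[0.5299, 0.8480, 0.0000] o=[-0.3901, 0.2438, 0.5200] → [-0.3361, 0.2100, -1.1468, 0.5299, 0.8480, 0.0000]
J3: z=[0.5299, 0.8480, 0.0000] o=[0.4497, 0.4029, 0.6882] → [-0.4788, 0.2992, -0.5190, 0.5299, 0.8480, 0.0000]
J4: z=[-0.6302, 0.3938, -0.6691] o=[0.8034, 0.2998, 0.2944] → [0.1188, -0.3535, -0.3199, -0.6302, 0.3938, -0.6691]
J5: z=[-0.6652, 0.1705, 0.7269] o=[0.9136, 0.9115, 0.2517] → [0.2207, 0.1019, 0.1781, -0.6652, 0.1705, 0.7269]
J6: z=[-0.6428, -0.6260, -0.4414] o=[0.7408, 1.1880, 0.1112] → [-0.2772, -0.1819, 0.6616, -0.6428, -0.6260, -0.4414]
q̇ = J⁺·V = [0.1710, 0.7010, -0.5980, -0.5040, -0.9730, -0.0520]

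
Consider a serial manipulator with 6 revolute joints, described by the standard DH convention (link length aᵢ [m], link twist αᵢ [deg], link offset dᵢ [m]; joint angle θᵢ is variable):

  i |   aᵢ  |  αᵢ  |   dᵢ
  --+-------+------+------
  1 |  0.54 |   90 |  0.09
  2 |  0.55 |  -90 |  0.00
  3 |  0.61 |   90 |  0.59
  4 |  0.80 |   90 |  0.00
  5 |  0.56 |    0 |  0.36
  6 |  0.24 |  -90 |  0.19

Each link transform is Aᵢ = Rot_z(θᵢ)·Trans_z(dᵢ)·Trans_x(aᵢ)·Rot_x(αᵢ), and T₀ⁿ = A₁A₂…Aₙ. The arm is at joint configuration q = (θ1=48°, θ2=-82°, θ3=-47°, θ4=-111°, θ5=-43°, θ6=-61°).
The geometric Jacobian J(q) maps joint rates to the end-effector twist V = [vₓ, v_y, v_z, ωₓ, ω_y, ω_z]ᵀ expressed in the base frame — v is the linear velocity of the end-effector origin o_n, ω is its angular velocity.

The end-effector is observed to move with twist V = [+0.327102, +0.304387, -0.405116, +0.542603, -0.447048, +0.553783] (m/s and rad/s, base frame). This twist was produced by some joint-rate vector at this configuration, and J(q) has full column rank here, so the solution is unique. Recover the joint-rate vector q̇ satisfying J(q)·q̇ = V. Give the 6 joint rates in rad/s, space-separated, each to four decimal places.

0.1010 0.8780 -0.0720 0.2050 -0.1440 0.6060

o_n = [-0.2398, 0.7058, -0.7265]
J₁: ẑ×o_n = [-0.7058, -0.2398, 0.0000], ω = ẑ
J2: z=[0.7431, -0.6691, 0.0000] o=[0.3613, 0.4013, 0.0900] → [0.5463, 0.6068, -0.1760, 0.7431, -0.6691, 0.0000]
J3: z=[0.6626, 0.7359, 0.1392] o=[0.4125, 0.4582, -0.4546] → [-0.2345, 0.0893, 0.6442, 0.6626, 0.7359, 0.1392]
J4: z=[0.4387, -0.5320, 0.7242] o=[1.1738, 0.6369, -0.7845] → [-0.0808, -1.0493, -0.7218, 0.4387, -0.5320, 0.7242]
J5: z=[-0.3292, 0.6547, 0.6804] o=[0.5049, 0.2073, -0.6948] → [-0.3598, -0.5171, 0.3235, -0.3292, 0.6547, 0.6804]
J6: z=[-0.3292, 0.6547, 0.6804] o=[-0.1237, 0.4263, -0.6806] → [-0.2202, -0.0941, -0.0159, -0.3292, 0.6547, 0.6804]
q̇ = J⁺·V = [0.1010, 0.8780, -0.0720, 0.2050, -0.1440, 0.6060]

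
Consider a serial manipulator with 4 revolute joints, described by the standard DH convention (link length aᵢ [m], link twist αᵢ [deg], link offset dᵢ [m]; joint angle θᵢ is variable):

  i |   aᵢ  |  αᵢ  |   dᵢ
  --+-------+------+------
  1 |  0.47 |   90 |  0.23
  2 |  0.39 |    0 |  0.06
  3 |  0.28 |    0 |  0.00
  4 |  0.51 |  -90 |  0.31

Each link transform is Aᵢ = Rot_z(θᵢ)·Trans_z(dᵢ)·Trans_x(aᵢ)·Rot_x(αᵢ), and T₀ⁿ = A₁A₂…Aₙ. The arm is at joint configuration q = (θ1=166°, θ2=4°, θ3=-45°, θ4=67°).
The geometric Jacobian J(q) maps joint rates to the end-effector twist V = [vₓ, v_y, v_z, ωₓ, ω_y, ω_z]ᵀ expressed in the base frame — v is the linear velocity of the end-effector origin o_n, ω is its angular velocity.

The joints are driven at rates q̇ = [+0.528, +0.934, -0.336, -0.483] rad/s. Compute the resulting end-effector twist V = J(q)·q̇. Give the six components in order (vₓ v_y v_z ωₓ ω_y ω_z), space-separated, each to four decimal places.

-0.4418 -0.7217 0.5425 0.0278 0.1116 0.5280

o_n = [-1.3938, 0.7288, 0.2971]
J₁: ẑ×o_n = [-0.7288, -1.3938, 0.0000], ω = ẑ
J2: z=[0.2419, 0.9703, 0.0000] o=[-0.4560, 0.1137, 0.2300] → [0.0651, -0.0162, 1.0588, 0.2419, 0.9703, 0.0000]
J3: z=[0.2419, 0.9703, 0.0000] o=[-0.8190, 0.2660, 0.2572] → [0.0387, -0.0096, 0.6697, 0.2419, 0.9703, 0.0000]
J4: z=[0.2419, 0.9703, 0.0000] o=[-1.0241, 0.3172, 0.0735] → [0.2169, -0.0541, 0.4584, 0.2419, 0.9703, 0.0000]
V = J·q̇ = [-0.4418, -0.7217, 0.5425, 0.0278, 0.1116, 0.5280]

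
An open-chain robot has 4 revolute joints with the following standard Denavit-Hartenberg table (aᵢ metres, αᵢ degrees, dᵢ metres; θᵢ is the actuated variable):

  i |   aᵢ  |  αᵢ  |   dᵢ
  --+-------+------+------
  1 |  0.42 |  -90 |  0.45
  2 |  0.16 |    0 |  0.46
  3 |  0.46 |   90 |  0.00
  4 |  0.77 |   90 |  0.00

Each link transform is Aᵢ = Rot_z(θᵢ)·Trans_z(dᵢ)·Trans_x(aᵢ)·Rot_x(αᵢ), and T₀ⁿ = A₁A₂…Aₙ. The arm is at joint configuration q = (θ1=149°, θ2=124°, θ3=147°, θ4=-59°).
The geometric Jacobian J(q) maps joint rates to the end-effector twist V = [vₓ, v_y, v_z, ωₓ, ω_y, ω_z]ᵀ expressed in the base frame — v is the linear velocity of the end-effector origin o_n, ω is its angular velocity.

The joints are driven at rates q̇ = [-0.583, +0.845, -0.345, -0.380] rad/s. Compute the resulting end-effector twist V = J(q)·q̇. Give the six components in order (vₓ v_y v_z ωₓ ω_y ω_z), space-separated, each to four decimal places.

o_n = [-0.1931, 0.3494, 1.1738]
J₁: ẑ×o_n = [-0.3494, -0.1931, 0.0000], ω = ẑ
J2: z=[-0.5150, -0.8572, 0.0000] o=[-0.3600, 0.2163, 0.4500] → [-0.6204, 0.3728, 0.0745, -0.5150, -0.8572, 0.0000]
J3: z=[-0.5150, -0.8572, 0.0000] o=[-0.5202, -0.2241, 0.3174] → [-0.7341, 0.4411, -0.0149, -0.5150, -0.8572, 0.0000]
J4: z=[0.8570, -0.5150, 0.0175] o=[-0.5271, -0.2199, 0.7773] → [-0.2141, -0.3340, 0.6599, 0.8570, -0.5150, 0.0175]
V = J·q̇ = [0.0141, 0.4023, -0.1826, -0.5832, -0.2329, -0.5896]

0.0141 0.4023 -0.1826 -0.5832 -0.2329 -0.5896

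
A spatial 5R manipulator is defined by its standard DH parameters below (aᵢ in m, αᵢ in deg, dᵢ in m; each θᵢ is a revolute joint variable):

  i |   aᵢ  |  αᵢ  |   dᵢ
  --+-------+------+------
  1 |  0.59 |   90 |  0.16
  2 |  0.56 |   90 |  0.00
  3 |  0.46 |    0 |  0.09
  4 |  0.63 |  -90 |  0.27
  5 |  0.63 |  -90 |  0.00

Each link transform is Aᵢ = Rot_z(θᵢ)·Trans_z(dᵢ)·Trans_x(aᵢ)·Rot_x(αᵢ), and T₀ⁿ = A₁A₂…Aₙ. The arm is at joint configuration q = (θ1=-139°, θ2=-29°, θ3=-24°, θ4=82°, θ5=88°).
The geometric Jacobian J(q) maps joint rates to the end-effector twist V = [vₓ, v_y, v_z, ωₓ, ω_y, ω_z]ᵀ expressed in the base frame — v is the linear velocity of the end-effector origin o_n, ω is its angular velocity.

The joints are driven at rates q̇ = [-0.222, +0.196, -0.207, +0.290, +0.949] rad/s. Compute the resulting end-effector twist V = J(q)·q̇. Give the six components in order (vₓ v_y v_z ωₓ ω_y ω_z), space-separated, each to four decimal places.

0.3552 0.1132 0.4657 0.1031 1.0157 0.0956

o_n = [-1.6590, -0.9575, -0.2469]
J₁: ẑ×o_n = [0.9575, -1.6590, 0.0000], ω = ẑ
J2: z=[-0.6561, 0.7547, 0.0000] o=[-0.4453, -0.3871, 0.1600] → [-0.3071, -0.2670, 1.2902, -0.6561, 0.7547, 0.0000]
J3: z=[0.3659, 0.3181, -0.8746] o=[-0.8149, -0.7084, -0.1115] → [-0.2609, 0.7878, 0.1774, 0.3659, 0.3181, -0.8746]
J4: z=[0.3659, 0.3181, -0.8746] o=[-0.9366, -1.0621, -0.3939] → [0.1383, 0.5780, 0.2681, 0.3659, 0.3181, -0.8746]
J5: z=[0.2121, 0.8865, 0.4111] o=[-1.4087, -0.7646, -0.7919] → [0.5625, -0.2185, 0.1810, 0.2121, 0.8865, 0.4111]
V = J·q̇ = [0.3552, 0.1132, 0.4657, 0.1031, 1.0157, 0.0956]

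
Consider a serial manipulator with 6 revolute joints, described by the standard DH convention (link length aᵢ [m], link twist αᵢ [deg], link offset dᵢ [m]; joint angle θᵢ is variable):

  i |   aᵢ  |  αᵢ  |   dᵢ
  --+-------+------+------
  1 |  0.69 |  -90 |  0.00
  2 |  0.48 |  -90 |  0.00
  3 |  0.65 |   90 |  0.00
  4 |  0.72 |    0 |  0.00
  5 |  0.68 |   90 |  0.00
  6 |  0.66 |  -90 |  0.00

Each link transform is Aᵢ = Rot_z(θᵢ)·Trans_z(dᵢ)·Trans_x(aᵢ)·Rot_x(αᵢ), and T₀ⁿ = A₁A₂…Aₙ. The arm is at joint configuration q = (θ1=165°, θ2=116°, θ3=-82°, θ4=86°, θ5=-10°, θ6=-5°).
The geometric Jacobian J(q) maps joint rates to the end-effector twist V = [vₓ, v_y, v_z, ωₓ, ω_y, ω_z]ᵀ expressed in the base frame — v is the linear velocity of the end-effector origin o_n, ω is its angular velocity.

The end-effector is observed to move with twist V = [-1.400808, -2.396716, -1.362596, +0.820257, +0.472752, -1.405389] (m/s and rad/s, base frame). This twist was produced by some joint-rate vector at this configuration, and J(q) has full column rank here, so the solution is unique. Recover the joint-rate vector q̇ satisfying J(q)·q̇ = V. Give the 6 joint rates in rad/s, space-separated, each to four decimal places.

-0.8030 -0.2880 0.2730 -0.6880 -0.1920 -0.2690

o_n = [1.1111, -1.3390, 0.2731]
J₁: ẑ×o_n = [1.3390, 1.1111, -0.0000], ω = ẑ
J2: z=[-0.2588, -0.9659, 0.0000] o=[-0.6665, 0.1786, 0.0000] → [-0.2638, 0.0707, 2.1098, -0.2588, -0.9659, 0.0000]
J3: z=[0.8682, -0.2326, 0.4384] o=[-0.4632, 0.1241, -0.4314] → [0.4775, 0.0785, -0.9040, 0.8682, -0.2326, 0.4384]
J4: z=[-0.4553, -0.0221, 0.8900] o=[-0.5915, -0.5079, -0.5127] → [0.7224, 1.8732, 0.4160, -0.4553, -0.0221, 0.8900]
J5: z=[-0.4553, -0.0221, 0.8900] o=[0.0221, -0.7238, -0.2042] → [0.5370, 1.1866, 0.3042, -0.4553, -0.0221, 0.8900]
J6: z=[-0.4015, -0.8872, -0.2274] o=[0.5625, -1.0372, 0.0645] → [-0.2537, -0.0410, 0.6079, -0.4015, -0.8872, -0.2274]
q̇ = J⁺·V = [-0.8030, -0.2880, 0.2730, -0.6880, -0.1920, -0.2690]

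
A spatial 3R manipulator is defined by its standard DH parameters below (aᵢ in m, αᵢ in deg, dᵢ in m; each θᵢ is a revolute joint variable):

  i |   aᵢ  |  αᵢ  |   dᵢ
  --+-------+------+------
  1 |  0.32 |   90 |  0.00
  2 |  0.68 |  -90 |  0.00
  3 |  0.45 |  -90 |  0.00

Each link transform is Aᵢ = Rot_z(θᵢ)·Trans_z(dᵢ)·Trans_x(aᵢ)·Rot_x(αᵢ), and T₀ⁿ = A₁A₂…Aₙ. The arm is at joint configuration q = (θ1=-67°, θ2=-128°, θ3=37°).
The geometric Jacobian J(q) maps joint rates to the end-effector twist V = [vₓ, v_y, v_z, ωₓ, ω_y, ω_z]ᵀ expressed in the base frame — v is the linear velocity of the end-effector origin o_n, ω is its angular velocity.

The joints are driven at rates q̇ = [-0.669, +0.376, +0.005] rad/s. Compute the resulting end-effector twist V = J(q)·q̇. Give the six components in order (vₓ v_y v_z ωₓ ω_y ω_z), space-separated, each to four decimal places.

o_n = [0.1243, 0.4003, -0.8190]
J₁: ẑ×o_n = [-0.4003, 0.1243, 0.0000], ω = ẑ
J2: z=[-0.9205, -0.3907, 0.0000] o=[0.1250, -0.2946, 0.0000] → [0.3200, -0.7539, -0.6399, -0.9205, -0.3907, 0.0000]
J3: z=[0.3079, -0.7254, -0.6157] o=[-0.0385, 0.0908, -0.5358] → [0.3960, -0.0131, 0.2134, 0.3079, -0.7254, -0.6157]
V = J·q̇ = [0.3901, -0.3667, -0.2395, -0.3446, -0.1505, -0.6721]

0.3901 -0.3667 -0.2395 -0.3446 -0.1505 -0.6721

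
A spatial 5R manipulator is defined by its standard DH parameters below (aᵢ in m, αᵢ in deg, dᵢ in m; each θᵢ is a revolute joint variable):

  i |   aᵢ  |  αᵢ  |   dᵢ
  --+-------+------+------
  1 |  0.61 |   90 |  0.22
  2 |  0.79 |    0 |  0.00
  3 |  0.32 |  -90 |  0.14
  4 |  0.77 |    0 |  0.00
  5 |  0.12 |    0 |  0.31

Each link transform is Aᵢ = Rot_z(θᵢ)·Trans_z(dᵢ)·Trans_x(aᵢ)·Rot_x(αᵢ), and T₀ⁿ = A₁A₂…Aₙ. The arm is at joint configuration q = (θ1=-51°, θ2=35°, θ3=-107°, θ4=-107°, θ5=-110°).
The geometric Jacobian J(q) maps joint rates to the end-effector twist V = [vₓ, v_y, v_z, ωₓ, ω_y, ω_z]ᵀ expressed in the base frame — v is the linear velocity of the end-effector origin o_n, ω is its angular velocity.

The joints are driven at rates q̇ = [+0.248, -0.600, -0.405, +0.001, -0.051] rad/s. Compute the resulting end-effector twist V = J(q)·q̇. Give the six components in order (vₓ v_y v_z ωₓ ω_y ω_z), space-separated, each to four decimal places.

0.6612 -0.1978 -0.6884 0.7511 0.6694 0.2325

o_n = [0.3516, -1.7119, 0.7698]
J₁: ẑ×o_n = [1.7119, 0.3516, -0.0000], ω = ẑ
J2: z=[-0.7771, -0.6293, 0.0000] o=[0.3839, -0.4741, 0.2200] → [-0.3460, 0.4273, 0.9417, -0.7771, -0.6293, 0.0000]
J3: z=[-0.7771, -0.6293, 0.0000] o=[0.7911, -0.9770, 0.6731] → [-0.0609, 0.0752, 0.2945, -0.7771, -0.6293, 0.0000]
J4: z=[0.5985, -0.7391, 0.3090] o=[0.7446, -1.1419, 0.3688] → [-0.1203, -0.3615, -0.6316, 0.5985, -0.7391, 0.3090]
J5: z=[0.5985, -0.7391, 0.3090] o=[0.1285, -1.5513, 0.5829] → [-0.0885, -0.0430, 0.0687, 0.5985, -0.7391, 0.3090]
V = J·q̇ = [0.6612, -0.1978, -0.6884, 0.7511, 0.6694, 0.2325]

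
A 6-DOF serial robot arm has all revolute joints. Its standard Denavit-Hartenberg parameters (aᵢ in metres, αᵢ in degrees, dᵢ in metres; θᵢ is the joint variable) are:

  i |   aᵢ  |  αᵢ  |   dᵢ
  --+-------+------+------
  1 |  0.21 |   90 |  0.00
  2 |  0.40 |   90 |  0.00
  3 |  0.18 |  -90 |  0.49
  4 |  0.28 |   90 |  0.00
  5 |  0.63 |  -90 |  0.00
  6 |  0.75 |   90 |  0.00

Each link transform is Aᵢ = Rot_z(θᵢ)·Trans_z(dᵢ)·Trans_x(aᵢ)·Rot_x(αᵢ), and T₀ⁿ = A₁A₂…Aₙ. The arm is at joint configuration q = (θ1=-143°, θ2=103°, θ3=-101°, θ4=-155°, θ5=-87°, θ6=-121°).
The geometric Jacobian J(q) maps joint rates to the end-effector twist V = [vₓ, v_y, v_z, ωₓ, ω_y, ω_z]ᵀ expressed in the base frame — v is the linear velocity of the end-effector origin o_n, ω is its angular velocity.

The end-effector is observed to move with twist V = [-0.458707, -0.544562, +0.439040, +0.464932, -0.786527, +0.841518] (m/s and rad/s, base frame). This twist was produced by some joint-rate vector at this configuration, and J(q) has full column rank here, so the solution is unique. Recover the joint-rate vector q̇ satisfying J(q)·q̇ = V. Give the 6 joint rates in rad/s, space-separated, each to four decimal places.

o_n = [-0.3896, 0.2034, 0.2303]
J₁: ẑ×o_n = [-0.2034, -0.3896, 0.0000], ω = ẑ
J2: z=[-0.6018, 0.7986, 0.0000] o=[-0.1677, -0.1264, 0.0000] → [0.1839, 0.1386, -0.0213, -0.6018, 0.7986, 0.0000]
J3: z=[-0.7782, -0.5864, 0.2250] o=[-0.0959, -0.0722, 0.3897] → [0.0315, -0.1901, -0.3867, -0.7782, -0.5864, 0.2250]
J4: z=[0.2912, -0.0195, 0.9565] o=[-0.3770, -0.5053, 0.4665] → [-0.6733, 0.0567, 0.2061, 0.2912, -0.0195, 0.9565]
J5: z=[0.4701, 0.8737, -0.1253] o=[-0.6103, -0.3692, 0.5403] → [-0.1991, 0.1181, 0.0763, 0.4701, 0.8737, -0.1253]
J6: z=[-0.8168, 0.4844, 0.3133] o=[-0.8210, -0.3409, -0.0528] → [-0.0334, 0.3664, -0.6536, -0.8168, 0.4844, 0.3133]
q̇ = J⁺·V = [0.4100, -0.0910, 0.5770, 0.5890, 0.0380, -0.8200]

0.4100 -0.0910 0.5770 0.5890 0.0380 -0.8200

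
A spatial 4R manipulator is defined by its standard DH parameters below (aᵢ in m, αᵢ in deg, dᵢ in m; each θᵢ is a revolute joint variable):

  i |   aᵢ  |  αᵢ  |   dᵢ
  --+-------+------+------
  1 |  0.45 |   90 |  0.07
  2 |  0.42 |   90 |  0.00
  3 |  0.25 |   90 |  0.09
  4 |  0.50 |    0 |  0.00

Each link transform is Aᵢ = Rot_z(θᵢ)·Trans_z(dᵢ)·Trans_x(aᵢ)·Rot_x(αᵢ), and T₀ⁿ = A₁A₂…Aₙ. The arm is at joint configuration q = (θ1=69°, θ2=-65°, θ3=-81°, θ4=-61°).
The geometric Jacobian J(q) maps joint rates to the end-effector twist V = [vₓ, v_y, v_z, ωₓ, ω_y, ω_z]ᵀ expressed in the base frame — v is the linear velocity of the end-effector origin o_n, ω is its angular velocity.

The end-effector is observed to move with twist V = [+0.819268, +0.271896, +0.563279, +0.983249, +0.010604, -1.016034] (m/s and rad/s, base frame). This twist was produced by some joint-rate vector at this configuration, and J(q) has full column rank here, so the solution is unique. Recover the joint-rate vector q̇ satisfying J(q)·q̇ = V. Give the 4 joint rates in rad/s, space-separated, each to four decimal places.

o_n = [-0.1047, 1.0844, -0.2337]
J₁: ẑ×o_n = [-1.0844, -0.1047, 0.0000], ω = ẑ
J2: z=[0.9336, -0.3584, 0.0000] o=[0.1613, 0.4201, 0.0700] → [0.1088, 0.2835, 0.5248, 0.9336, -0.3584, 0.0000]
J3: z=[-0.3248, -0.8461, -0.4226] o=[0.2249, 0.5858, -0.3106] → [0.1456, 0.1643, -0.4408, -0.3248, -0.8461, -0.4226]
J4: z=[-0.2956, -0.3336, 0.8951] o=[-0.0290, 0.6136, -0.3841] → [-0.4716, -0.0233, -0.1644, -0.2956, -0.3336, 0.8951]
q̇ = J⁺·V = [-0.3480, 0.7940, -0.0460, -0.7680]

-0.3480 0.7940 -0.0460 -0.7680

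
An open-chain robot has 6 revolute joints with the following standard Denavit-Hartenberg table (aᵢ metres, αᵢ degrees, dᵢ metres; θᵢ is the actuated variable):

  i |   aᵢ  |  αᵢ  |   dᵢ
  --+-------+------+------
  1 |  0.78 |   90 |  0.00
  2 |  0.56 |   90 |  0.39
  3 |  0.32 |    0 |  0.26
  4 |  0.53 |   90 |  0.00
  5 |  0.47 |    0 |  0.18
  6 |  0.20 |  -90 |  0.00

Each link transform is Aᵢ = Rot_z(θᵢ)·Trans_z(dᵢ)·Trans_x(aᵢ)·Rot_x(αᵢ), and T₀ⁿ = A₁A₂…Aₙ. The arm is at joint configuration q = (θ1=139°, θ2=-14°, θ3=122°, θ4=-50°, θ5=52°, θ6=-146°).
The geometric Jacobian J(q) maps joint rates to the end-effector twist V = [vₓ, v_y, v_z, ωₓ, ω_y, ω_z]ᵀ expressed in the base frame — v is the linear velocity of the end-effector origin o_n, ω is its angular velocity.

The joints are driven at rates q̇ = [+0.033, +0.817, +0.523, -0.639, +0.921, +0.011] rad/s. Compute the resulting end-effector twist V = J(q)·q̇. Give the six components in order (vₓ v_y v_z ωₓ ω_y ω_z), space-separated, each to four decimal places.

o_n = [-0.2036, 1.9946, -0.6141]
J₁: ẑ×o_n = [-1.9946, -0.2036, 0.0000], ω = ẑ
J2: z=[0.6561, 0.7547, 0.0000] o=[-0.5887, 0.5117, 0.0000] → [-0.4635, 0.4029, 0.6822, 0.6561, 0.7547, 0.0000]
J3: z=[0.1826, -0.1587, -0.9703] o=[-0.7429, 1.1625, -0.1355] → [0.8833, -0.4359, 0.2375, 0.1826, -0.1587, -0.9703]
J4: z=[0.1826, -0.1587, -0.9703] o=[-0.3932, 1.2181, -0.3467] → [0.7958, -0.1352, 0.1719, 0.1826, -0.1587, -0.9703]
J5: z=[-0.8992, 0.3722, -0.2301] o=[-0.1824, 1.7028, -0.3864] → [-0.0177, -0.2000, -0.2545, -0.8992, 0.3722, -0.2301]
J6: z=[-0.8992, 0.3722, -0.2301] o=[-0.1616, 1.9756, -0.8088] → [0.0768, 0.1847, -0.0014, -0.8992, 0.3722, -0.2301]
V = J·q̇ = [-0.5065, -0.0013, 0.3374, -0.3232, 0.9819, -0.0689]

-0.5065 -0.0013 0.3374 -0.3232 0.9819 -0.0689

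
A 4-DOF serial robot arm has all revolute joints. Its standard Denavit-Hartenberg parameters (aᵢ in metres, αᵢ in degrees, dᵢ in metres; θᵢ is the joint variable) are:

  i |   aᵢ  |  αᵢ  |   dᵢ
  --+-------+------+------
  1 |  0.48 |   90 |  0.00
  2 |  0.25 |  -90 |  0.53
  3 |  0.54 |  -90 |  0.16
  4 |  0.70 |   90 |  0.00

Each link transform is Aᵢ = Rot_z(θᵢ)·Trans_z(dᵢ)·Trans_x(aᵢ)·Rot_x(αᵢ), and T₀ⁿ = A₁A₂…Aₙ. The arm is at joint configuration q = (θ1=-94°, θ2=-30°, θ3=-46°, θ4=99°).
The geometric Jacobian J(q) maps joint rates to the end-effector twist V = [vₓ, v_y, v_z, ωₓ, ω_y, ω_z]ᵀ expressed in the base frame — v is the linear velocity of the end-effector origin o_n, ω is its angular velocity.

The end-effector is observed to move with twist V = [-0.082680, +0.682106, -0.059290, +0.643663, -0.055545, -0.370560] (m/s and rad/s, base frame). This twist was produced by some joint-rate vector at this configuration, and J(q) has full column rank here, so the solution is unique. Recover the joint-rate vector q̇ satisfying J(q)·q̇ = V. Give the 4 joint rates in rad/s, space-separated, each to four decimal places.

-0.2190 -0.5640 -0.1260 0.1180

o_n = [-0.8857, -0.6295, -0.7347]
J₁: ẑ×o_n = [0.6295, -0.8857, 0.0000], ω = ẑ
J2: z=[-0.9976, 0.0698, 0.0000] o=[-0.0335, -0.4788, 0.0000] → [-0.0513, -0.7329, 0.2098, -0.9976, 0.0698, 0.0000]
J3: z=[-0.0349, -0.4988, 0.8660] o=[-0.5773, -0.6578, -0.1250] → [0.2796, -0.2884, -0.1548, -0.0349, -0.4988, 0.8660]
J4: z=[0.6495, -0.6699, -0.3597] o=[-0.9930, -1.0346, -0.1740] → [0.5213, 0.3256, 0.3350, 0.6495, -0.6699, -0.3597]
q̇ = J⁺·V = [-0.2190, -0.5640, -0.1260, 0.1180]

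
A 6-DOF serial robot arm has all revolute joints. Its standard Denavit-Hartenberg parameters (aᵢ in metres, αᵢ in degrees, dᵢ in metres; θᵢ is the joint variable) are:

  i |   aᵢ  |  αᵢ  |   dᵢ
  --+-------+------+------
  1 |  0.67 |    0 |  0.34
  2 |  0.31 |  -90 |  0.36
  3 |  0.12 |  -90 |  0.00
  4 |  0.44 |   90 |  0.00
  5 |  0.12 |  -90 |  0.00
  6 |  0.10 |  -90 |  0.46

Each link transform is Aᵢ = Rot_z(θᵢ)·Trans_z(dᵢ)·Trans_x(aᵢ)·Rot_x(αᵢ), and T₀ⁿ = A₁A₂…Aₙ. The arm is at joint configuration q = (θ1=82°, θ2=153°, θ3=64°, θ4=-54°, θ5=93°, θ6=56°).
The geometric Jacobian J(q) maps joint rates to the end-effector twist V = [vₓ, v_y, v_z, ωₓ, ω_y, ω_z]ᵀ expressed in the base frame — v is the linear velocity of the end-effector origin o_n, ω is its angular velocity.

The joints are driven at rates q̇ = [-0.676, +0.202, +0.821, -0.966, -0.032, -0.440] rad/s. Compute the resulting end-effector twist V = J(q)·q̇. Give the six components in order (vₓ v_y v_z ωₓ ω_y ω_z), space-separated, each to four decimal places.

0.5422 0.1620 -0.0180 0.3907 -1.4603 -0.3160

o_n = [-0.1081, 0.5012, 0.4805]
J₁: ẑ×o_n = [-0.5012, -0.1081, 0.0000], ω = ẑ
J2: z=[0.0000, 0.0000, 1.0000] o=[0.0932, 0.6635, 0.3400] → [0.1623, -0.2013, 0.0000, 0.0000, 0.0000, 1.0000]
J3: z=[0.8192, -0.5736, 0.0000] o=[-0.0846, 0.4095, 0.7000] → [0.1259, 0.1798, 0.0616, 0.8192, -0.5736, 0.0000]
J4: z=[0.5155, 0.7362, -0.4384] o=[-0.1147, 0.3665, 0.5921] → [-0.0231, 0.0546, 0.0646, 0.5155, 0.7362, -0.4384]
J5: z=[0.6849, -0.0466, 0.7271] o=[0.1118, 0.0694, 0.3597] → [-0.3196, -0.2426, 0.2855, 0.6849, -0.0466, 0.7271]
J6: z=[-0.5412, 0.6356, 0.5505] o=[0.1704, 0.1619, 0.3105] → [-0.0787, -0.0613, -0.0067, -0.5412, 0.6356, 0.5505]
V = J·q̇ = [0.5422, 0.1620, -0.0180, 0.3907, -1.4603, -0.3160]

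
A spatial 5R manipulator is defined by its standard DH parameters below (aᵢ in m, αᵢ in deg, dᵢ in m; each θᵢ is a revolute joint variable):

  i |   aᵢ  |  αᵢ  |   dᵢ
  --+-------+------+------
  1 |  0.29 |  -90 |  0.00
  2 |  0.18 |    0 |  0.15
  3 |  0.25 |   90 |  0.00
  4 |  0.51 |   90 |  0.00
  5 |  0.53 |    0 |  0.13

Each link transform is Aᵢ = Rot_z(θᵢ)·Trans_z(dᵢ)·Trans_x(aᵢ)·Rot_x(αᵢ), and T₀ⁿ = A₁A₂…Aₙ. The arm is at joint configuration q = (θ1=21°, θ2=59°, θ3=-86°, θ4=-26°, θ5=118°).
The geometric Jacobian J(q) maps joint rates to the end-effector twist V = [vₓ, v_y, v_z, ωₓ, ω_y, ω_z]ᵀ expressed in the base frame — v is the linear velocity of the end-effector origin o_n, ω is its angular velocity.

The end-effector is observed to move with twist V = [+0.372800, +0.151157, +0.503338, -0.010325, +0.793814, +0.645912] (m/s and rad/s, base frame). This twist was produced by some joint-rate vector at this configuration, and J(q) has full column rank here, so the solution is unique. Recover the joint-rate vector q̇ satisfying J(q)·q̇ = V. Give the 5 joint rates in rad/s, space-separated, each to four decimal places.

o_n = [0.5439, 0.1217, 0.4569]
J₁: ẑ×o_n = [-0.1217, 0.5439, 0.0000], ω = ẑ
J2: z=[-0.3584, 0.9336, 0.0000] o=[0.2707, 0.1039, 0.0000] → [0.4265, 0.1637, -0.2614, -0.3584, 0.9336, 0.0000]
J3: z=[-0.3584, 0.9336, 0.0000] o=[0.3035, 0.2772, -0.1543] → [0.5706, 0.2190, -0.1687, -0.3584, 0.9336, 0.0000]
J4: z=[-0.4238, -0.1627, 0.8910] o=[0.5115, 0.3570, -0.0408] → [0.1287, 0.2398, 0.1050, -0.4238, -0.1627, 0.8910]
J5: z=[-0.0425, -0.9791, -0.1990] o=[0.9729, 0.2947, 0.1673] → [-0.3179, 0.0977, -0.4126, -0.0425, -0.9791, -0.1990]
q̇ = J⁺·V = [0.2960, -0.9670, 0.8840, 0.1870, -0.9210]

0.2960 -0.9670 0.8840 0.1870 -0.9210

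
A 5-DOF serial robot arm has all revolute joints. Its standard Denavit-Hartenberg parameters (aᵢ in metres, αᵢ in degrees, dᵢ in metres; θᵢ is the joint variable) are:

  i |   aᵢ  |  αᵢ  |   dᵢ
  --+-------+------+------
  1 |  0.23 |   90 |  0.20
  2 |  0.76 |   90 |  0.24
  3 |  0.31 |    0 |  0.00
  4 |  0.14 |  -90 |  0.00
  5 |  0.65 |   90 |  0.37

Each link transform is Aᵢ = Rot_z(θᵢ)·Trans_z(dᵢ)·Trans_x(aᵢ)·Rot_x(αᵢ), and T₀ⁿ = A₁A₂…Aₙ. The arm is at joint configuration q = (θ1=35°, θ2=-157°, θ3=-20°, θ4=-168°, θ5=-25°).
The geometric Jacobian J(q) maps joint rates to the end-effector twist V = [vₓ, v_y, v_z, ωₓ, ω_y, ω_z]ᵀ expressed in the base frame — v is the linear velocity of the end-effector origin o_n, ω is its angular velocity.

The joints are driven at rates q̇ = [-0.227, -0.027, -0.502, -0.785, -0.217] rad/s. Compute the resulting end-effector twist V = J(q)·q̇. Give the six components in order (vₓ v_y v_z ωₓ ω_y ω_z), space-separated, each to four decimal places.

0.7044 -0.4965 0.2584 0.4969 0.1186 -1.4235

o_n = [-0.1841, 0.0310, 0.3443]
J₁: ẑ×o_n = [-0.0310, -0.1841, 0.0000], ω = ẑ
J2: z=[0.5736, -0.8192, 0.0000] o=[0.1884, 0.1319, 0.2000] → [-0.1182, -0.0828, -0.3631, 0.5736, -0.8192, 0.0000]
J3: z=[-0.3201, -0.2241, 0.9205] o=[-0.2470, -0.4659, -0.0970] → [-0.5563, 0.1991, -0.1449, -0.3201, -0.2241, 0.9205]
J4: z=[-0.3201, -0.2241, 0.9205] o=[-0.5275, -0.5329, -0.2108] → [-0.6434, 0.4937, -0.1035, -0.3201, -0.2241, 0.9205]
J5: z=[-0.4631, 0.8847, 0.0544] o=[-0.4118, -0.4757, -0.1566] → [0.4156, 0.2443, -0.4360, -0.4631, 0.8847, 0.0544]
V = J·q̇ = [0.7044, -0.4965, 0.2584, 0.4969, 0.1186, -1.4235]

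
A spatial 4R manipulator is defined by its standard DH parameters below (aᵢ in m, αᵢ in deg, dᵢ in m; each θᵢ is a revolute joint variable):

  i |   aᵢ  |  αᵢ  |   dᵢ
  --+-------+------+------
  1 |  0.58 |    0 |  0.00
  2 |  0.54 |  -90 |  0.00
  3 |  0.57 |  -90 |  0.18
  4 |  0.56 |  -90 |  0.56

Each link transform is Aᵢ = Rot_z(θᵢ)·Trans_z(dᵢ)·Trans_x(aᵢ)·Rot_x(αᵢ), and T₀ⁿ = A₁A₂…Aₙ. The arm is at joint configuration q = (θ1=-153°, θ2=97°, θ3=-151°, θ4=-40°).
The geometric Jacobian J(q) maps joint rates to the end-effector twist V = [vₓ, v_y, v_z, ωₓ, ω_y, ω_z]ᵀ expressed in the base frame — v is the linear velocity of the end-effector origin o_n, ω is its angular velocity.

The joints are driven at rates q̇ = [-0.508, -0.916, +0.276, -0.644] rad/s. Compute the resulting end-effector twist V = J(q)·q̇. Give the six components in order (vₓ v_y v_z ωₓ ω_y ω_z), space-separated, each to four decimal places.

0.8624 -0.5619 0.0538 0.0542 0.4132 -1.9873

o_n = [-0.1039, 0.0902, 0.9741]
J₁: ẑ×o_n = [-0.0902, -0.1039, 0.0000], ω = ẑ
J2: z=[0.0000, 0.0000, 1.0000] o=[-0.5168, -0.2633, 0.0000] → [-0.3535, 0.4128, 0.0000, 0.0000, 0.0000, 1.0000]
J3: z=[0.8290, 0.5592, 0.0000] o=[-0.2148, -0.7110, 0.0000] → [0.5447, -0.8076, 0.6022, 0.8290, 0.5592, 0.0000]
J4: z=[0.2711, -0.4019, 0.8746] o=[-0.3444, -0.1970, 0.2763] → [-0.5317, 0.0211, 0.1745, 0.2711, -0.4019, 0.8746]
V = J·q̇ = [0.8624, -0.5619, 0.0538, 0.0542, 0.4132, -1.9873]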